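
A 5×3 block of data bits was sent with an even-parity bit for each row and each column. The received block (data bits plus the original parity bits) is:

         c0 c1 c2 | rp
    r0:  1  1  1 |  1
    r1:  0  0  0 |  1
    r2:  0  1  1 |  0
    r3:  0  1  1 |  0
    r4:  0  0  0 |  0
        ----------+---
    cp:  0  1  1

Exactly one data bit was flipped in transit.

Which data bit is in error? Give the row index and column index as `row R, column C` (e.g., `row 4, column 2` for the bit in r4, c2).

Recompute each row's even parity and compare to rp:
  r0: data parity 1, sent rp 1 → ok
  r1: data parity 0, sent rp 1 → mismatch
  r2: data parity 0, sent rp 0 → ok
  r3: data parity 0, sent rp 0 → ok
  r4: data parity 0, sent rp 0 → ok
Recompute each column's even parity and compare to cp:
  c0: data parity 1, sent cp 0 → mismatch
  c1: data parity 1, sent cp 1 → ok
  c2: data parity 1, sent cp 1 → ok
Exactly one row (r1) and one column (c0) fail → the flipped bit is at their intersection.

row 1, column 0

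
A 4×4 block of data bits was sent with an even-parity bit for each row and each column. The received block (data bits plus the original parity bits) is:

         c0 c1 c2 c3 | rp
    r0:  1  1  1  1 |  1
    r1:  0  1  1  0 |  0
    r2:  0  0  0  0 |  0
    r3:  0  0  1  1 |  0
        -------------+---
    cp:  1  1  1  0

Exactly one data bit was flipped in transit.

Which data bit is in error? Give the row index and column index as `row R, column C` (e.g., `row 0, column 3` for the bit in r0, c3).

row 0, column 1

Recompute each row's even parity and compare to rp:
  r0: data parity 0, sent rp 1 → mismatch
  r1: data parity 0, sent rp 0 → ok
  r2: data parity 0, sent rp 0 → ok
  r3: data parity 0, sent rp 0 → ok
Recompute each column's even parity and compare to cp:
  c0: data parity 1, sent cp 1 → ok
  c1: data parity 0, sent cp 1 → mismatch
  c2: data parity 1, sent cp 1 → ok
  c3: data parity 0, sent cp 0 → ok
Exactly one row (r0) and one column (c1) fail → the flipped bit is at their intersection.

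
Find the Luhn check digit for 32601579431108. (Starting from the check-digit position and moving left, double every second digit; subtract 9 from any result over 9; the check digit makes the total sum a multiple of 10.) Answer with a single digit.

9

Partial digits right→left: 8 0 1 1 3 4 9 7 5 1 0 6 2 3
Double every second digit counting from the check-digit position (so the 1st, 3rd, 5th, ... of the partial from the right).
  doubled (with −9 where >9): 7 2 6 9 1 0 4 → sum 29
  kept as-is: 0 1 4 7 1 6 3 → sum 22
Total = 29 + 22 = 51.
Check digit = (10 − (51 mod 10)) mod 10 = 9.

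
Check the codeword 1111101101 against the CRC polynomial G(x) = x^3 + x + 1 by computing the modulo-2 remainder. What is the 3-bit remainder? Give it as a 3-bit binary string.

Modulo-2 division of 1111101101 by 1011:
  pos 0: 1111 XOR 1011 = 0100
  pos 1: 1001 XOR 1011 = 0010
  pos 3: 1001 XOR 1011 = 0010
  pos 5: 1010 XOR 1011 = 0001
Remainder = 011 (nonzero — an error is detected).

011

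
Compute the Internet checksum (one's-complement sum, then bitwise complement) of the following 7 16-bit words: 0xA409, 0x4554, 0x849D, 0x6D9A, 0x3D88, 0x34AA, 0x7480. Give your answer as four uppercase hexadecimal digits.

3DB7

One's-complement addition (fold any carry out of bit 15 back into bit 0):
  0xA409 + 0x4554 = 0x0E95D
  0xE95D + 0x849D = 0x16DFA → wrap carry → 0x6DFB
  0x6DFB + 0x6D9A = 0x0DB95
  0xDB95 + 0x3D88 = 0x1191D → wrap carry → 0x191E
  0x191E + 0x34AA = 0x04DC8
  0x4DC8 + 0x7480 = 0x0C248
One's-complement sum = 0xC248.
Checksum = ~0xC248 & 0xFFFF = 0x3DB7.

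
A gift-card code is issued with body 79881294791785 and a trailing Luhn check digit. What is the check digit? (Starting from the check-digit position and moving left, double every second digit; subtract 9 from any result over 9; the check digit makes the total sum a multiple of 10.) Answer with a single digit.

Partial digits right→left: 5 8 7 1 9 7 4 9 2 1 8 8 9 7
Double every second digit counting from the check-digit position (so the 1st, 3rd, 5th, ... of the partial from the right).
  doubled (with −9 where >9): 1 5 9 8 4 7 9 → sum 43
  kept as-is: 8 1 7 9 1 8 7 → sum 41
Total = 43 + 41 = 84.
Check digit = (10 − (84 mod 10)) mod 10 = 6.

6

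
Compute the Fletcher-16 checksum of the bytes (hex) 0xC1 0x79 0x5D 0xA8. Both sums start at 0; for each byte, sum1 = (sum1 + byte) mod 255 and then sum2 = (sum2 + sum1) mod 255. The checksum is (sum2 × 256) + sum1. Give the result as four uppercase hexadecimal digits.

D641

Running sums (mod 255):
  after byte 0 (0xC1): sum1=193, sum2=193
  after byte 1 (0x79): sum1=59, sum2=252
  after byte 2 (0x5D): sum1=152, sum2=149
  after byte 3 (0xA8): sum1=65, sum2=214
Checksum = sum2·256 + sum1 = 214·256 + 65 = 54849 = 0xD641.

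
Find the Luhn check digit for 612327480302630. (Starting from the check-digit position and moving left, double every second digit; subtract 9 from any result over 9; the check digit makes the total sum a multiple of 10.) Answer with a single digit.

Partial digits right→left: 0 3 6 2 0 3 0 8 4 7 2 3 2 1 6
Double every second digit counting from the check-digit position (so the 1st, 3rd, 5th, ... of the partial from the right).
  doubled (with −9 where >9): 0 3 0 0 8 4 4 3 → sum 22
  kept as-is: 3 2 3 8 7 3 1 → sum 27
Total = 22 + 27 = 49.
Check digit = (10 − (49 mod 10)) mod 10 = 1.

1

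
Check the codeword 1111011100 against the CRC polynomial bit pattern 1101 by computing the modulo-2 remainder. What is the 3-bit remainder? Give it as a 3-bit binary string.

111

Modulo-2 division of 1111011100 by 1101:
  pos 0: 1111 XOR 1101 = 0010
  pos 2: 1001 XOR 1101 = 0100
  pos 3: 1001 XOR 1101 = 0100
  pos 4: 1001 XOR 1101 = 0100
  pos 5: 1000 XOR 1101 = 0101
  pos 6: 1010 XOR 1101 = 0111
Remainder = 111 (nonzero — an error is detected).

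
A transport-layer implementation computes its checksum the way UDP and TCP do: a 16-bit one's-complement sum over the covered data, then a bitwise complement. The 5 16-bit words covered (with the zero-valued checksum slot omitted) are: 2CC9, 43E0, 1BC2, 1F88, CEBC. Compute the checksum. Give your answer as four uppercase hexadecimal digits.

One's-complement addition (fold any carry out of bit 15 back into bit 0):
  0x2CC9 + 0x43E0 = 0x070A9
  0x70A9 + 0x1BC2 = 0x08C6B
  0x8C6B + 0x1F88 = 0x0ABF3
  0xABF3 + 0xCEBC = 0x17AAF → wrap carry → 0x7AB0
One's-complement sum = 0x7AB0.
Checksum = ~0x7AB0 & 0xFFFF = 0x854F.

854F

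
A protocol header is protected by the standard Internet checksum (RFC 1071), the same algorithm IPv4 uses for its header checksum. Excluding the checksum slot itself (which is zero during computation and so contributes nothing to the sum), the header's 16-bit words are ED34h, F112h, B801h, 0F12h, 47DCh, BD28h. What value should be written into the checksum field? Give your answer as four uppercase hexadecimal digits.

One's-complement addition (fold any carry out of bit 15 back into bit 0):
  0xED34 + 0xF112 = 0x1DE46 → wrap carry → 0xDE47
  0xDE47 + 0xB801 = 0x19648 → wrap carry → 0x9649
  0x9649 + 0x0F12 = 0x0A55B
  0xA55B + 0x47DC = 0x0ED37
  0xED37 + 0xBD28 = 0x1AA5F → wrap carry → 0xAA60
One's-complement sum = 0xAA60.
Checksum = ~0xAA60 & 0xFFFF = 0x559F.

559F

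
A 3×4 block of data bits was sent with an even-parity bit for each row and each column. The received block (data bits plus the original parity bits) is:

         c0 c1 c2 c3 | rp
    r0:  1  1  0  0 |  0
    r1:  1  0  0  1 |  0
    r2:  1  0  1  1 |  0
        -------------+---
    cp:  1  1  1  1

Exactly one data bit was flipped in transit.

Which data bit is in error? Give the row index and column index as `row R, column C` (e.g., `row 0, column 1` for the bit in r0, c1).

row 2, column 3

Recompute each row's even parity and compare to rp:
  r0: data parity 0, sent rp 0 → ok
  r1: data parity 0, sent rp 0 → ok
  r2: data parity 1, sent rp 0 → mismatch
Recompute each column's even parity and compare to cp:
  c0: data parity 1, sent cp 1 → ok
  c1: data parity 1, sent cp 1 → ok
  c2: data parity 1, sent cp 1 → ok
  c3: data parity 0, sent cp 1 → mismatch
Exactly one row (r2) and one column (c3) fail → the flipped bit is at their intersection.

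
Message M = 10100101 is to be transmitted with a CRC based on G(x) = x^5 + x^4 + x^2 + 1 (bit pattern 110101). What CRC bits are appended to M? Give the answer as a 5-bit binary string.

Append 5 zeros: 1010010100000. Divide by 110101 (XOR where the leading bit is 1):
  pos 0: 101001 XOR 110101 = 011100
  pos 1: 111000 XOR 110101 = 001101
  pos 3: 110110 XOR 110101 = 000011
  pos 7: 110000 XOR 110101 = 000101
Remainder (last 5 bits) = 00101. This is the CRC / FCS.

00101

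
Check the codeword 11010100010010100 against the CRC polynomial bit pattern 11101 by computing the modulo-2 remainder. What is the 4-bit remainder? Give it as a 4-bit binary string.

1101

Modulo-2 division of 11010100010010100 by 11101:
  pos 0: 11010 XOR 11101 = 00111
  pos 2: 11110 XOR 11101 = 00011
  pos 5: 11001 XOR 11101 = 00100
  pos 7: 10000 XOR 11101 = 01101
  pos 8: 11011 XOR 11101 = 00110
  pos 10: 11001 XOR 11101 = 00100
  pos 12: 10000 XOR 11101 = 01101
Remainder = 1101 (nonzero — an error is detected).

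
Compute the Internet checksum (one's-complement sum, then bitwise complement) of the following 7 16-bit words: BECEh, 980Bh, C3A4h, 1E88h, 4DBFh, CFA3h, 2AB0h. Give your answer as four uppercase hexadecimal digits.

7EE5

One's-complement addition (fold any carry out of bit 15 back into bit 0):
  0xBECE + 0x980B = 0x156D9 → wrap carry → 0x56DA
  0x56DA + 0xC3A4 = 0x11A7E → wrap carry → 0x1A7F
  0x1A7F + 0x1E88 = 0x03907
  0x3907 + 0x4DBF = 0x086C6
  0x86C6 + 0xCFA3 = 0x15669 → wrap carry → 0x566A
  0x566A + 0x2AB0 = 0x0811A
One's-complement sum = 0x811A.
Checksum = ~0x811A & 0xFFFF = 0x7EE5.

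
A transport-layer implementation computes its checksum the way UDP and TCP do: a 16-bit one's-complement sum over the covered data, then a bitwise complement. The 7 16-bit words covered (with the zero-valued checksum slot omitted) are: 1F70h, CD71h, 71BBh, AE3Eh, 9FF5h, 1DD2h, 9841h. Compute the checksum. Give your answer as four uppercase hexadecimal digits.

9D1A

One's-complement addition (fold any carry out of bit 15 back into bit 0):
  0x1F70 + 0xCD71 = 0x0ECE1
  0xECE1 + 0x71BB = 0x15E9C → wrap carry → 0x5E9D
  0x5E9D + 0xAE3E = 0x10CDB → wrap carry → 0x0CDC
  0x0CDC + 0x9FF5 = 0x0ACD1
  0xACD1 + 0x1DD2 = 0x0CAA3
  0xCAA3 + 0x9841 = 0x162E4 → wrap carry → 0x62E5
One's-complement sum = 0x62E5.
Checksum = ~0x62E5 & 0xFFFF = 0x9D1A.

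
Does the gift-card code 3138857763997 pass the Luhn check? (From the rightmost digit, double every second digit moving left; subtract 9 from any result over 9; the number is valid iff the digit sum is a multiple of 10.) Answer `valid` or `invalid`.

invalid

From the right, keep odd positions and double even positions (subtract 9 from any doubled value over 9):
  doubled (positions 2,4,...): 9 6 5 1 7 2 → sum 30
  kept (positions 1,3,...): 7 9 6 7 8 3 3 → sum 43
Total = 73.
73 mod 10 = 3, so the number is invalid.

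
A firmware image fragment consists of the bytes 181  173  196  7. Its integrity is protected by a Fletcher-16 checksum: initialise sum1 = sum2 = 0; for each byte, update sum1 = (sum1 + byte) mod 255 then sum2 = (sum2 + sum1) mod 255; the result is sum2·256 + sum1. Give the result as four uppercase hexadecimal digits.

702F

Running sums (mod 255):
  after byte 0 (181): sum1=181, sum2=181
  after byte 1 (173): sum1=99, sum2=25
  after byte 2 (196): sum1=40, sum2=65
  after byte 3 (7): sum1=47, sum2=112
Checksum = sum2·256 + sum1 = 112·256 + 47 = 28719 = 0x702F.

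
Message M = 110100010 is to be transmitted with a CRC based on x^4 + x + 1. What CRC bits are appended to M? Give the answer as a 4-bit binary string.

1101

Append 4 zeros: 1101000100000. Divide by 10011 (XOR where the leading bit is 1):
  pos 0: 11010 XOR 10011 = 01001
  pos 1: 10010 XOR 10011 = 00001
  pos 5: 10100 XOR 10011 = 00111
  pos 7: 11100 XOR 10011 = 01111
  pos 8: 11110 XOR 10011 = 01101
Remainder (last 4 bits) = 1101. This is the CRC / FCS.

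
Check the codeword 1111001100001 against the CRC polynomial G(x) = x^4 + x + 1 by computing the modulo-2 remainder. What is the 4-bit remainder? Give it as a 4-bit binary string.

0111

Modulo-2 division of 1111001100001 by 10011:
  pos 0: 11110 XOR 10011 = 01101
  pos 1: 11010 XOR 10011 = 01001
  pos 2: 10011 XOR 10011 = 00000
  pos 7: 10000 XOR 10011 = 00011
Remainder = 0111 (nonzero — an error is detected).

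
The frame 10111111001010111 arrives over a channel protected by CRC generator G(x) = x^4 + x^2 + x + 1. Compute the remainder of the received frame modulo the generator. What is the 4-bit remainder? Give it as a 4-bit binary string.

Modulo-2 division of 10111111001010111 by 10111:
  pos 0: 10111 XOR 10111 = 00000
  pos 5: 11100 XOR 10111 = 01011
  pos 6: 10111 XOR 10111 = 00000
  pos 12: 10111 XOR 10111 = 00000
Remainder = 0000 (zero — the frame passes the CRC check).

0000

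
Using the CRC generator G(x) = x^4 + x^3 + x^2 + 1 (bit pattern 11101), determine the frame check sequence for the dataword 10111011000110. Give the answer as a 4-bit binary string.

Append 4 zeros: 101110110001100000. Divide by 11101 (XOR where the leading bit is 1):
  pos 0: 10111 XOR 11101 = 01010
  pos 1: 10100 XOR 11101 = 01001
  pos 2: 10011 XOR 11101 = 01110
  pos 3: 11101 XOR 11101 = 00000
  pos 11: 11000 XOR 11101 = 00101
  pos 13: 10100 XOR 11101 = 01001
Remainder (last 4 bits) = 1001. This is the CRC / FCS.

1001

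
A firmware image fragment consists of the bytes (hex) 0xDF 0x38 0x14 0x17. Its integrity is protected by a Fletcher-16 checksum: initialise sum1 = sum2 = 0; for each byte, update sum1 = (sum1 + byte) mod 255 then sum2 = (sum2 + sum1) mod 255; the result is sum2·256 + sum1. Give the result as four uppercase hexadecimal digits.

6743

Running sums (mod 255):
  after byte 0 (0xDF): sum1=223, sum2=223
  after byte 1 (0x38): sum1=24, sum2=247
  after byte 2 (0x14): sum1=44, sum2=36
  after byte 3 (0x17): sum1=67, sum2=103
Checksum = sum2·256 + sum1 = 103·256 + 67 = 26435 = 0x6743.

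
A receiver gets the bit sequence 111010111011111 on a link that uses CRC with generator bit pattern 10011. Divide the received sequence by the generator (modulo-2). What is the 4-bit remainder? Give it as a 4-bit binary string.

0010

Modulo-2 division of 111010111011111 by 10011:
  pos 0: 11101 XOR 10011 = 01110
  pos 1: 11100 XOR 10011 = 01111
  pos 2: 11111 XOR 10011 = 01100
  pos 3: 11001 XOR 10011 = 01010
  pos 4: 10101 XOR 10011 = 00110
  pos 6: 11001 XOR 10011 = 01010
  pos 7: 10101 XOR 10011 = 00110
  pos 9: 11011 XOR 10011 = 01000
  pos 10: 10001 XOR 10011 = 00010
Remainder = 0010 (nonzero — an error is detected).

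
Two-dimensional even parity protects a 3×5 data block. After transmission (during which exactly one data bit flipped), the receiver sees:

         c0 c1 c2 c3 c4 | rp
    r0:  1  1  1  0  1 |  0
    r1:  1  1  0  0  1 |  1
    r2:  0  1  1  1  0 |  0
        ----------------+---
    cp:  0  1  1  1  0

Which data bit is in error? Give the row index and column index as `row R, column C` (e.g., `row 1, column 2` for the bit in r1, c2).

Recompute each row's even parity and compare to rp:
  r0: data parity 0, sent rp 0 → ok
  r1: data parity 1, sent rp 1 → ok
  r2: data parity 1, sent rp 0 → mismatch
Recompute each column's even parity and compare to cp:
  c0: data parity 0, sent cp 0 → ok
  c1: data parity 1, sent cp 1 → ok
  c2: data parity 0, sent cp 1 → mismatch
  c3: data parity 1, sent cp 1 → ok
  c4: data parity 0, sent cp 0 → ok
Exactly one row (r2) and one column (c2) fail → the flipped bit is at their intersection.

row 2, column 2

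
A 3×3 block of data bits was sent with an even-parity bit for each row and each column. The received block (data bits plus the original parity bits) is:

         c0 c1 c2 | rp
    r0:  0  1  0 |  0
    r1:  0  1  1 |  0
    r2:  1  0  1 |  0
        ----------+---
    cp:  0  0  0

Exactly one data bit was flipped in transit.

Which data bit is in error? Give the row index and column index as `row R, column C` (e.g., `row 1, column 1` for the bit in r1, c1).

Recompute each row's even parity and compare to rp:
  r0: data parity 1, sent rp 0 → mismatch
  r1: data parity 0, sent rp 0 → ok
  r2: data parity 0, sent rp 0 → ok
Recompute each column's even parity and compare to cp:
  c0: data parity 1, sent cp 0 → mismatch
  c1: data parity 0, sent cp 0 → ok
  c2: data parity 0, sent cp 0 → ok
Exactly one row (r0) and one column (c0) fail → the flipped bit is at their intersection.

row 0, column 0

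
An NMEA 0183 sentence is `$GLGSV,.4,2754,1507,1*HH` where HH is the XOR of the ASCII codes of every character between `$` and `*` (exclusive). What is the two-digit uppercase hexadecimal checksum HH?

65

XOR the ASCII codes of the payload characters:
  'G' = 0x47 → acc = 0x47
  'L' = 0x4C → acc = 0x0B
  'G' = 0x47 → acc = 0x4C
  'S' = 0x53 → acc = 0x1F
  'V' = 0x56 → acc = 0x49
  ',' = 0x2C → acc = 0x65
  '.' = 0x2E → acc = 0x4B
  '4' = 0x34 → acc = 0x7F
  ',' = 0x2C → acc = 0x53
  '2' = 0x32 → acc = 0x61
  '7' = 0x37 → acc = 0x56
  '5' = 0x35 → acc = 0x63
  '4' = 0x34 → acc = 0x57
  ',' = 0x2C → acc = 0x7B
  '1' = 0x31 → acc = 0x4A
  '5' = 0x35 → acc = 0x7F
  '0' = 0x30 → acc = 0x4F
  '7' = 0x37 → acc = 0x78
  ',' = 0x2C → acc = 0x54
  '1' = 0x31 → acc = 0x65
Checksum = 0x65.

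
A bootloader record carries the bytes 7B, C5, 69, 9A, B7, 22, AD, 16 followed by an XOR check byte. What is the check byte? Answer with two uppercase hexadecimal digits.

XOR the bytes together:
  start with 0x7B
  0x7B ⊕ 0xC5 = 0xBE
  0xBE ⊕ 0x69 = 0xD7
  0xD7 ⊕ 0x9A = 0x4D
  0x4D ⊕ 0xB7 = 0xFA
  0xFA ⊕ 0x22 = 0xD8
  0xD8 ⊕ 0xAD = 0x75
  0x75 ⊕ 0x16 = 0x63

63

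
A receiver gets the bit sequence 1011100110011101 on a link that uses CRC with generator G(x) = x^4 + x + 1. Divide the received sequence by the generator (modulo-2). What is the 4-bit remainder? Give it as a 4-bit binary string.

Modulo-2 division of 1011100110011101 by 10011:
  pos 0: 10111 XOR 10011 = 00100
  pos 2: 10000 XOR 10011 = 00011
  pos 5: 11110 XOR 10011 = 01101
  pos 6: 11010 XOR 10011 = 01001
  pos 7: 10011 XOR 10011 = 00000
Remainder = 1101 (nonzero — an error is detected).

1101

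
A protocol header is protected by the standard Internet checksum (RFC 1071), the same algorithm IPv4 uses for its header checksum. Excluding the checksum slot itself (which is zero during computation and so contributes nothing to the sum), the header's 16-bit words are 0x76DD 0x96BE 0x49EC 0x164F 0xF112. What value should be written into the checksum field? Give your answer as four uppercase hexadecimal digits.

One's-complement addition (fold any carry out of bit 15 back into bit 0):
  0x76DD + 0x96BE = 0x10D9B → wrap carry → 0x0D9C
  0x0D9C + 0x49EC = 0x05788
  0x5788 + 0x164F = 0x06DD7
  0x6DD7 + 0xF112 = 0x15EE9 → wrap carry → 0x5EEA
One's-complement sum = 0x5EEA.
Checksum = ~0x5EEA & 0xFFFF = 0xA115.

A115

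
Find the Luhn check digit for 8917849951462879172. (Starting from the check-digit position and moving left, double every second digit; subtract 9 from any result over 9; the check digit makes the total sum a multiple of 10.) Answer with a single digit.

1

Partial digits right→left: 2 7 1 9 7 8 2 6 4 1 5 9 9 4 8 7 1 9 8
Double every second digit counting from the check-digit position (so the 1st, 3rd, 5th, ... of the partial from the right).
  doubled (with −9 where >9): 4 2 5 4 8 1 9 7 2 7 → sum 49
  kept as-is: 7 9 8 6 1 9 4 7 9 → sum 60
Total = 49 + 60 = 109.
Check digit = (10 − (109 mod 10)) mod 10 = 1.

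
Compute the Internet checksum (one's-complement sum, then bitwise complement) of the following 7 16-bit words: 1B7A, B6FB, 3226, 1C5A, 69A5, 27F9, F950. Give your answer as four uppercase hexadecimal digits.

541A

One's-complement addition (fold any carry out of bit 15 back into bit 0):
  0x1B7A + 0xB6FB = 0x0D275
  0xD275 + 0x3226 = 0x1049B → wrap carry → 0x049C
  0x049C + 0x1C5A = 0x020F6
  0x20F6 + 0x69A5 = 0x08A9B
  0x8A9B + 0x27F9 = 0x0B294
  0xB294 + 0xF950 = 0x1ABE4 → wrap carry → 0xABE5
One's-complement sum = 0xABE5.
Checksum = ~0xABE5 & 0xFFFF = 0x541A.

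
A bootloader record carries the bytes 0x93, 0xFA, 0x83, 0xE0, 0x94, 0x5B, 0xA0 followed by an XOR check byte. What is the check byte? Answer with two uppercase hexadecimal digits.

65

XOR the bytes together:
  start with 0x93
  0x93 ⊕ 0xFA = 0x69
  0x69 ⊕ 0x83 = 0xEA
  0xEA ⊕ 0xE0 = 0x0A
  0x0A ⊕ 0x94 = 0x9E
  0x9E ⊕ 0x5B = 0xC5
  0xC5 ⊕ 0xA0 = 0x65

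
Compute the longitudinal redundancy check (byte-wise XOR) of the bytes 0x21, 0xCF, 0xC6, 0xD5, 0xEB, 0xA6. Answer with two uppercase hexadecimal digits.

XOR the bytes together:
  start with 0x21
  0x21 ⊕ 0xCF = 0xEE
  0xEE ⊕ 0xC6 = 0x28
  0x28 ⊕ 0xD5 = 0xFD
  0xFD ⊕ 0xEB = 0x16
  0x16 ⊕ 0xA6 = 0xB0

B0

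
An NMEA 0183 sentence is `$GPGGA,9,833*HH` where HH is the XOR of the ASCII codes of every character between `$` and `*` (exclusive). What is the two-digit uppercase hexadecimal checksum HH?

XOR the ASCII codes of the payload characters:
  'G' = 0x47 → acc = 0x47
  'P' = 0x50 → acc = 0x17
  'G' = 0x47 → acc = 0x50
  'G' = 0x47 → acc = 0x17
  'A' = 0x41 → acc = 0x56
  ',' = 0x2C → acc = 0x7A
  '9' = 0x39 → acc = 0x43
  ',' = 0x2C → acc = 0x6F
  '8' = 0x38 → acc = 0x57
  '3' = 0x33 → acc = 0x64
  '3' = 0x33 → acc = 0x57
Checksum = 0x57.

57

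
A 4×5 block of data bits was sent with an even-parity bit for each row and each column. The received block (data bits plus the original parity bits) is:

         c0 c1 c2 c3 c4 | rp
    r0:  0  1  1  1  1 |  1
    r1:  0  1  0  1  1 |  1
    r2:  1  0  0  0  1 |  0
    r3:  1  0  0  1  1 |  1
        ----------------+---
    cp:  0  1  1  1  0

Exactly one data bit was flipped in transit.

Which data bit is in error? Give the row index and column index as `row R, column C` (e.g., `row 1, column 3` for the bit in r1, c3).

row 0, column 1

Recompute each row's even parity and compare to rp:
  r0: data parity 0, sent rp 1 → mismatch
  r1: data parity 1, sent rp 1 → ok
  r2: data parity 0, sent rp 0 → ok
  r3: data parity 1, sent rp 1 → ok
Recompute each column's even parity and compare to cp:
  c0: data parity 0, sent cp 0 → ok
  c1: data parity 0, sent cp 1 → mismatch
  c2: data parity 1, sent cp 1 → ok
  c3: data parity 1, sent cp 1 → ok
  c4: data parity 0, sent cp 0 → ok
Exactly one row (r0) and one column (c1) fail → the flipped bit is at their intersection.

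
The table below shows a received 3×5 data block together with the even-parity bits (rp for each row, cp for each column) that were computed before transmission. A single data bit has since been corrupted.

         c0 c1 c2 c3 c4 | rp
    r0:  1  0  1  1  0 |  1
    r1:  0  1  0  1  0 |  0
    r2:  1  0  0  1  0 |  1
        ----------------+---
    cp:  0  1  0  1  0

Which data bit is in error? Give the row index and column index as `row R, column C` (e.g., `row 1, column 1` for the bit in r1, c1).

Recompute each row's even parity and compare to rp:
  r0: data parity 1, sent rp 1 → ok
  r1: data parity 0, sent rp 0 → ok
  r2: data parity 0, sent rp 1 → mismatch
Recompute each column's even parity and compare to cp:
  c0: data parity 0, sent cp 0 → ok
  c1: data parity 1, sent cp 1 → ok
  c2: data parity 1, sent cp 0 → mismatch
  c3: data parity 1, sent cp 1 → ok
  c4: data parity 0, sent cp 0 → ok
Exactly one row (r2) and one column (c2) fail → the flipped bit is at their intersection.

row 2, column 2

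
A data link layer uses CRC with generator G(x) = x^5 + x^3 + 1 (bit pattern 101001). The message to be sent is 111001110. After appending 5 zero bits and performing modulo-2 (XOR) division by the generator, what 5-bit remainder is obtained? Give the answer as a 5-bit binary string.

00001

Append 5 zeros: 11100111000000. Divide by 101001 (XOR where the leading bit is 1):
  pos 0: 111001 XOR 101001 = 010000
  pos 1: 100001 XOR 101001 = 001000
  pos 3: 100010 XOR 101001 = 001011
  pos 5: 101100 XOR 101001 = 000101
  pos 8: 101000 XOR 101001 = 000001
Remainder (last 5 bits) = 00001. This is the CRC / FCS.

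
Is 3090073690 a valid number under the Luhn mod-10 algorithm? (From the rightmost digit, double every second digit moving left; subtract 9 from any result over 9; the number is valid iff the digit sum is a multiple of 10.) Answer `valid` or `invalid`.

From the right, keep odd positions and double even positions (subtract 9 from any doubled value over 9):
  doubled (positions 2,4,...): 9 6 0 9 6 → sum 30
  kept (positions 1,3,...): 0 6 7 0 0 → sum 13
Total = 43.
43 mod 10 = 3, so the number is invalid.

invalid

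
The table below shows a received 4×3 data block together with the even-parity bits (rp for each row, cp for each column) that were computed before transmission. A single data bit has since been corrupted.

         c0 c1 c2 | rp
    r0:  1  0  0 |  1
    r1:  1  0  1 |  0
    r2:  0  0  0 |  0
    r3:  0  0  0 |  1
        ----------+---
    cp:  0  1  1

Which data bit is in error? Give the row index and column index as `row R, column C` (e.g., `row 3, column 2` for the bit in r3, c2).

row 3, column 1

Recompute each row's even parity and compare to rp:
  r0: data parity 1, sent rp 1 → ok
  r1: data parity 0, sent rp 0 → ok
  r2: data parity 0, sent rp 0 → ok
  r3: data parity 0, sent rp 1 → mismatch
Recompute each column's even parity and compare to cp:
  c0: data parity 0, sent cp 0 → ok
  c1: data parity 0, sent cp 1 → mismatch
  c2: data parity 1, sent cp 1 → ok
Exactly one row (r3) and one column (c1) fail → the flipped bit is at their intersection.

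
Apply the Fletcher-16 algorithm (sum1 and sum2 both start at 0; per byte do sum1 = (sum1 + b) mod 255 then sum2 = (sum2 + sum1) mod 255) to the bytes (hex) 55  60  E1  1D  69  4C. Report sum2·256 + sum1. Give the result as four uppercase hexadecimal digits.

Running sums (mod 255):
  after byte 0 (55): sum1=85, sum2=85
  after byte 1 (60): sum1=181, sum2=11
  after byte 2 (E1): sum1=151, sum2=162
  after byte 3 (1D): sum1=180, sum2=87
  after byte 4 (69): sum1=30, sum2=117
  after byte 5 (4C): sum1=106, sum2=223
Checksum = sum2·256 + sum1 = 223·256 + 106 = 57194 = 0xDF6A.

DF6A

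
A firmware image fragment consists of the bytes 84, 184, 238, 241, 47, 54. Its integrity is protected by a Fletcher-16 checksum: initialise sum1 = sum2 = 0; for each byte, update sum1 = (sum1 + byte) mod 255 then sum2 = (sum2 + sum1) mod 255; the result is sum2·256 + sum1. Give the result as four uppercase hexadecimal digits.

Running sums (mod 255):
  after byte 0 (84): sum1=84, sum2=84
  after byte 1 (184): sum1=13, sum2=97
  after byte 2 (238): sum1=251, sum2=93
  after byte 3 (241): sum1=237, sum2=75
  after byte 4 (47): sum1=29, sum2=104
  after byte 5 (54): sum1=83, sum2=187
Checksum = sum2·256 + sum1 = 187·256 + 83 = 47955 = 0xBB53.

BB53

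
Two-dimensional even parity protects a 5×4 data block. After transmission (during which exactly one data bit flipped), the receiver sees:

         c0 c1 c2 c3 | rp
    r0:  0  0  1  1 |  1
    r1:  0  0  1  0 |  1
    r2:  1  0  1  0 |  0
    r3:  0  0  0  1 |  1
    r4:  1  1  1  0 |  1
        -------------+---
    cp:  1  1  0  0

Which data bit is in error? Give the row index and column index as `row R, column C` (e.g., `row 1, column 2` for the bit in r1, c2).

Recompute each row's even parity and compare to rp:
  r0: data parity 0, sent rp 1 → mismatch
  r1: data parity 1, sent rp 1 → ok
  r2: data parity 0, sent rp 0 → ok
  r3: data parity 1, sent rp 1 → ok
  r4: data parity 1, sent rp 1 → ok
Recompute each column's even parity and compare to cp:
  c0: data parity 0, sent cp 1 → mismatch
  c1: data parity 1, sent cp 1 → ok
  c2: data parity 0, sent cp 0 → ok
  c3: data parity 0, sent cp 0 → ok
Exactly one row (r0) and one column (c0) fail → the flipped bit is at their intersection.

row 0, column 0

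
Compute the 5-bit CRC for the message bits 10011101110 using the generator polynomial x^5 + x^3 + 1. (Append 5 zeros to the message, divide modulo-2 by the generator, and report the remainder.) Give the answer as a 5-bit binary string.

Append 5 zeros: 1001110111000000. Divide by 101001 (XOR where the leading bit is 1):
  pos 0: 100111 XOR 101001 = 001110
  pos 2: 111001 XOR 101001 = 010000
  pos 3: 100001 XOR 101001 = 001000
  pos 5: 100010 XOR 101001 = 001011
  pos 7: 101100 XOR 101001 = 000101
  pos 10: 101000 XOR 101001 = 000001
Remainder (last 5 bits) = 00001. This is the CRC / FCS.

00001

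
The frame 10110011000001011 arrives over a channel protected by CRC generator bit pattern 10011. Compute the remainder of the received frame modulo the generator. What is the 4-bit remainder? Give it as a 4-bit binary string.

0000

Modulo-2 division of 10110011000001011 by 10011:
  pos 0: 10110 XOR 10011 = 00101
  pos 2: 10101 XOR 10011 = 00110
  pos 4: 11010 XOR 10011 = 01001
  pos 5: 10010 XOR 10011 = 00001
  pos 9: 10001 XOR 10011 = 00010
  pos 12: 10011 XOR 10011 = 00000
Remainder = 0000 (zero — the frame passes the CRC check).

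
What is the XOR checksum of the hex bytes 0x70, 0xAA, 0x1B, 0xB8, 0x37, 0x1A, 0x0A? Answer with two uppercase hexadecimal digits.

XOR the bytes together:
  start with 0x70
  0x70 ⊕ 0xAA = 0xDA
  0xDA ⊕ 0x1B = 0xC1
  0xC1 ⊕ 0xB8 = 0x79
  0x79 ⊕ 0x37 = 0x4E
  0x4E ⊕ 0x1A = 0x54
  0x54 ⊕ 0x0A = 0x5E

5E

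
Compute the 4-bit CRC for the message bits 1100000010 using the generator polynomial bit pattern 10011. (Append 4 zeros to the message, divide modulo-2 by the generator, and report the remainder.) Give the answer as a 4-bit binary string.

Append 4 zeros: 11000000100000. Divide by 10011 (XOR where the leading bit is 1):
  pos 0: 11000 XOR 10011 = 01011
  pos 1: 10110 XOR 10011 = 00101
  pos 3: 10100 XOR 10011 = 00111
  pos 5: 11110 XOR 10011 = 01101
  pos 6: 11010 XOR 10011 = 01001
  pos 7: 10010 XOR 10011 = 00001
Remainder (last 4 bits) = 0100. This is the CRC / FCS.

0100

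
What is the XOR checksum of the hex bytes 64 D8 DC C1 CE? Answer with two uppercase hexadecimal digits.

6F

XOR the bytes together:
  start with 0x64
  0x64 ⊕ 0xD8 = 0xBC
  0xBC ⊕ 0xDC = 0x60
  0x60 ⊕ 0xC1 = 0xA1
  0xA1 ⊕ 0xCE = 0x6F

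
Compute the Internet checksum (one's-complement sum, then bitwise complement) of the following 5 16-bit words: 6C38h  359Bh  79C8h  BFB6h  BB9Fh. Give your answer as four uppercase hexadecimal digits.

690D

One's-complement addition (fold any carry out of bit 15 back into bit 0):
  0x6C38 + 0x359B = 0x0A1D3
  0xA1D3 + 0x79C8 = 0x11B9B → wrap carry → 0x1B9C
  0x1B9C + 0xBFB6 = 0x0DB52
  0xDB52 + 0xBB9F = 0x196F1 → wrap carry → 0x96F2
One's-complement sum = 0x96F2.
Checksum = ~0x96F2 & 0xFFFF = 0x690D.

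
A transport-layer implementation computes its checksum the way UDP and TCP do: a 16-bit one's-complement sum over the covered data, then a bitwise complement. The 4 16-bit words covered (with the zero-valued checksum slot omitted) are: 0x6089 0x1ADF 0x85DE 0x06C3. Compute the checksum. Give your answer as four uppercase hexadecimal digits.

F7F5

One's-complement addition (fold any carry out of bit 15 back into bit 0):
  0x6089 + 0x1ADF = 0x07B68
  0x7B68 + 0x85DE = 0x10146 → wrap carry → 0x0147
  0x0147 + 0x06C3 = 0x0080A
One's-complement sum = 0x080A.
Checksum = ~0x080A & 0xFFFF = 0xF7F5.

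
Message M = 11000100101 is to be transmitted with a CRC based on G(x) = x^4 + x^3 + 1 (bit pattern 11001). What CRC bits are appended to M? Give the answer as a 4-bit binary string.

Append 4 zeros: 110001001010000. Divide by 11001 (XOR where the leading bit is 1):
  pos 0: 11000 XOR 11001 = 00001
  pos 4: 11001 XOR 11001 = 00000
  pos 10: 10000 XOR 11001 = 01001
Remainder (last 4 bits) = 1001. This is the CRC / FCS.

1001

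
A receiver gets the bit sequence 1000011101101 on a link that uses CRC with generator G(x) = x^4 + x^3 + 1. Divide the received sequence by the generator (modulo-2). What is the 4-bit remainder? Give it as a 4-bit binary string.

Modulo-2 division of 1000011101101 by 11001:
  pos 0: 10000 XOR 11001 = 01001
  pos 1: 10011 XOR 11001 = 01010
  pos 2: 10101 XOR 11001 = 01100
  pos 3: 11001 XOR 11001 = 00000
Remainder = 1101 (nonzero — an error is detected).

1101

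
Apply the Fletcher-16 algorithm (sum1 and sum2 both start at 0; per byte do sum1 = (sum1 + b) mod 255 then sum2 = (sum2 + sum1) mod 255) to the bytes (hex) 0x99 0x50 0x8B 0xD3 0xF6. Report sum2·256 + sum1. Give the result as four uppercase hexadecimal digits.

Running sums (mod 255):
  after byte 0 (0x99): sum1=153, sum2=153
  after byte 1 (0x50): sum1=233, sum2=131
  after byte 2 (0x8B): sum1=117, sum2=248
  after byte 3 (0xD3): sum1=73, sum2=66
  after byte 4 (0xF6): sum1=64, sum2=130
Checksum = sum2·256 + sum1 = 130·256 + 64 = 33344 = 0x8240.

8240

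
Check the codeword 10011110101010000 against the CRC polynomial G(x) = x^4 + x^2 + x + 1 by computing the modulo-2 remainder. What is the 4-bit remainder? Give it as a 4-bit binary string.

Modulo-2 division of 10011110101010000 by 10111:
  pos 0: 10011 XOR 10111 = 00100
  pos 2: 10011 XOR 10111 = 00100
  pos 4: 10001 XOR 10111 = 00110
  pos 6: 11001 XOR 10111 = 01110
  pos 7: 11100 XOR 10111 = 01011
  pos 8: 10111 XOR 10111 = 00000
Remainder = 0000 (zero — the frame passes the CRC check).

0000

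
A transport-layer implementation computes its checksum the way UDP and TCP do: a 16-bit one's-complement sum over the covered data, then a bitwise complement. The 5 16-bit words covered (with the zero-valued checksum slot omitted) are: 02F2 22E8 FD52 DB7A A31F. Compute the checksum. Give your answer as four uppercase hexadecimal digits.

5E38

One's-complement addition (fold any carry out of bit 15 back into bit 0):
  0x02F2 + 0x22E8 = 0x025DA
  0x25DA + 0xFD52 = 0x1232C → wrap carry → 0x232D
  0x232D + 0xDB7A = 0x0FEA7
  0xFEA7 + 0xA31F = 0x1A1C6 → wrap carry → 0xA1C7
One's-complement sum = 0xA1C7.
Checksum = ~0xA1C7 & 0xFFFF = 0x5E38.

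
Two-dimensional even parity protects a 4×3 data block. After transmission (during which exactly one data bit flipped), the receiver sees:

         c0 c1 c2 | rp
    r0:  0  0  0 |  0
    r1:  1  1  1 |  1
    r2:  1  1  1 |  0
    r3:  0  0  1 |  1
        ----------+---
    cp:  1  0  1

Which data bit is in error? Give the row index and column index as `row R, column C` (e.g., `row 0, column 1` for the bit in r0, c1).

Recompute each row's even parity and compare to rp:
  r0: data parity 0, sent rp 0 → ok
  r1: data parity 1, sent rp 1 → ok
  r2: data parity 1, sent rp 0 → mismatch
  r3: data parity 1, sent rp 1 → ok
Recompute each column's even parity and compare to cp:
  c0: data parity 0, sent cp 1 → mismatch
  c1: data parity 0, sent cp 0 → ok
  c2: data parity 1, sent cp 1 → ok
Exactly one row (r2) and one column (c0) fail → the flipped bit is at their intersection.

row 2, column 0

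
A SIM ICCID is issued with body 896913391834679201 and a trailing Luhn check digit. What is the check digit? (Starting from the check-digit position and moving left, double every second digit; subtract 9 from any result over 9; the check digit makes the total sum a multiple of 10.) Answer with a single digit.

4

Partial digits right→left: 1 0 2 9 7 6 4 3 8 1 9 3 3 1 9 6 9 8
Double every second digit counting from the check-digit position (so the 1st, 3rd, 5th, ... of the partial from the right).
  doubled (with −9 where >9): 2 4 5 8 7 9 6 9 9 → sum 59
  kept as-is: 0 9 6 3 1 3 1 6 8 → sum 37
Total = 59 + 37 = 96.
Check digit = (10 − (96 mod 10)) mod 10 = 4.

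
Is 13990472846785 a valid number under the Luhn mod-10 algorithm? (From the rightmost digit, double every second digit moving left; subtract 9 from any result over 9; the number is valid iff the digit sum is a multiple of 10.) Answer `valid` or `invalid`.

From the right, keep odd positions and double even positions (subtract 9 from any doubled value over 9):
  doubled (positions 2,4,...): 7 3 7 5 0 9 2 → sum 33
  kept (positions 1,3,...): 5 7 4 2 4 9 3 → sum 34
Total = 67.
67 mod 10 = 7, so the number is invalid.

invalid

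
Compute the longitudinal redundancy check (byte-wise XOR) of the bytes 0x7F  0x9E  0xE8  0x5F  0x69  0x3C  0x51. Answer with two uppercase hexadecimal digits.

XOR the bytes together:
  start with 0x7F
  0x7F ⊕ 0x9E = 0xE1
  0xE1 ⊕ 0xE8 = 0x09
  0x09 ⊕ 0x5F = 0x56
  0x56 ⊕ 0x69 = 0x3F
  0x3F ⊕ 0x3C = 0x03
  0x03 ⊕ 0x51 = 0x52

52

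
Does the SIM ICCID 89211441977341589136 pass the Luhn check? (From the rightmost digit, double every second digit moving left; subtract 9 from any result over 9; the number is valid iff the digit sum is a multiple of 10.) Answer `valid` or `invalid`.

valid

From the right, keep odd positions and double even positions (subtract 9 from any doubled value over 9):
  doubled (positions 2,4,...): 6 9 1 8 5 9 8 2 4 7 → sum 59
  kept (positions 1,3,...): 6 1 8 1 3 7 1 4 1 9 → sum 41
Total = 100.
100 mod 10 = 0, so the number is valid.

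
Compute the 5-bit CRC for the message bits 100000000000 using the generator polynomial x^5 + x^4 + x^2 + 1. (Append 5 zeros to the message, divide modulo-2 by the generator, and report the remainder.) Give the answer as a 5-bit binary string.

Append 5 zeros: 10000000000000000. Divide by 110101 (XOR where the leading bit is 1):
  pos 0: 100000 XOR 110101 = 010101
  pos 1: 101010 XOR 110101 = 011111
  pos 2: 111110 XOR 110101 = 001011
  pos 4: 101100 XOR 110101 = 011001
  pos 5: 110010 XOR 110101 = 000111
  pos 8: 111000 XOR 110101 = 001101
  pos 10: 110100 XOR 110101 = 000001
Remainder (last 5 bits) = 00010. This is the CRC / FCS.

00010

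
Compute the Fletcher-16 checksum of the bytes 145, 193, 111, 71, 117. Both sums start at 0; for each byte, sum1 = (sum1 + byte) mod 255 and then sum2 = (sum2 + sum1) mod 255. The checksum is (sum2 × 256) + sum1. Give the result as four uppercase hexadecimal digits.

317F

Running sums (mod 255):
  after byte 0 (145): sum1=145, sum2=145
  after byte 1 (193): sum1=83, sum2=228
  after byte 2 (111): sum1=194, sum2=167
  after byte 3 (71): sum1=10, sum2=177
  after byte 4 (117): sum1=127, sum2=49
Checksum = sum2·256 + sum1 = 49·256 + 127 = 12671 = 0x317F.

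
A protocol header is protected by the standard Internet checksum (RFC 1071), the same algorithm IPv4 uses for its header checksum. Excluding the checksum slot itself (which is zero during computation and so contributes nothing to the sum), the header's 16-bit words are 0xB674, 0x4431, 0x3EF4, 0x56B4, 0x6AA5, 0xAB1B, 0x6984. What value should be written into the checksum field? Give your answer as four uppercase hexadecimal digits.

F06B

One's-complement addition (fold any carry out of bit 15 back into bit 0):
  0xB674 + 0x4431 = 0x0FAA5
  0xFAA5 + 0x3EF4 = 0x13999 → wrap carry → 0x399A
  0x399A + 0x56B4 = 0x0904E
  0x904E + 0x6AA5 = 0x0FAF3
  0xFAF3 + 0xAB1B = 0x1A60E → wrap carry → 0xA60F
  0xA60F + 0x6984 = 0x10F93 → wrap carry → 0x0F94
One's-complement sum = 0x0F94.
Checksum = ~0x0F94 & 0xFFFF = 0xF06B.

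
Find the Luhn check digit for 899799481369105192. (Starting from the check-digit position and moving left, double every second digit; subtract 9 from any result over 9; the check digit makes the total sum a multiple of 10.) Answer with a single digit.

Partial digits right→left: 2 9 1 5 0 1 9 6 3 1 8 4 9 9 7 9 9 8
Double every second digit counting from the check-digit position (so the 1st, 3rd, 5th, ... of the partial from the right).
  doubled (with −9 where >9): 4 2 0 9 6 7 9 5 9 → sum 51
  kept as-is: 9 5 1 6 1 4 9 9 8 → sum 52
Total = 51 + 52 = 103.
Check digit = (10 − (103 mod 10)) mod 10 = 7.

7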